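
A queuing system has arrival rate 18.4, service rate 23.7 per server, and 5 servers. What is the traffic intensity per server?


rho = lambda / (c * mu) = 18.4 / (5 * 23.7) = 0.1553

0.1553


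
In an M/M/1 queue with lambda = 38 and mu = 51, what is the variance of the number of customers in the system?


rho = 38/51; Var(N) = rho/(1-rho)^2 = 11.47

11.47


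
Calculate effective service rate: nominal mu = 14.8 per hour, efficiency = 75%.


Effective rate = mu * efficiency = 14.8 * 0.75 = 11.1 per hour

11.1 per hour


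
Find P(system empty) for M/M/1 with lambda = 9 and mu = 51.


P0 = 1 - rho = 1 - 9/51 = 0.8235

0.8235


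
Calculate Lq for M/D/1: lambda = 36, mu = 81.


M/D/1: Lq = rho^2 / (2*(1-rho)) where rho = 36/81; Lq = 0.18

0.18


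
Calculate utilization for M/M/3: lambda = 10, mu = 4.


rho = lambda/(c*mu) = 10/(3*4) = 0.8333

0.8333


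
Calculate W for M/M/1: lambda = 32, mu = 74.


W = 1/(mu - lambda) = 1/(74 - 32) = 0.0238 hours

0.0238 hours


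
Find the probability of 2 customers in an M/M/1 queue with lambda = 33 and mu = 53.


rho = 33/53; P(n) = (1-rho)*rho^n = (1-33/53)*(33/53)^2 = 0.1463

0.1463


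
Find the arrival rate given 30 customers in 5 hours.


lambda = total arrivals / time = 30 / 5 = 6.0 per hour

6.0 per hour


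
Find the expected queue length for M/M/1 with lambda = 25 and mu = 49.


rho = 25/49; Lq = rho^2/(1-rho) = 0.53

0.53


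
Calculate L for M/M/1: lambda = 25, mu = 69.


rho = 25/69; L = rho/(1-rho) = 0.57

0.57


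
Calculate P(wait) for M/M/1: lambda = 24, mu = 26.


P(wait) = rho = lambda/mu = 24/26 = 0.9231

0.9231


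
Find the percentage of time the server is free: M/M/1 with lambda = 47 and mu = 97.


Idle fraction = (1 - rho) * 100 = (1 - 47/97) * 100 = 51.5%

51.5%


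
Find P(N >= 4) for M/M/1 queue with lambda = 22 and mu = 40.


P(N >= 4) = rho^4 = (22/40)^4 = 0.0915

0.0915


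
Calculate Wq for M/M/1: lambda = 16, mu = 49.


rho = 16/49; Wq = rho/(mu - lambda) = 0.0099 hours

0.0099 hours


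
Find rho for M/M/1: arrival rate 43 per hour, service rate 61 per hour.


rho = lambda/mu = 43/61 = 0.7049

0.7049


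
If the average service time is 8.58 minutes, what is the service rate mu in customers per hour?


mu = 60 / avg_service_time = 60 / 8.58 = 6.99 per hour

6.99 per hour


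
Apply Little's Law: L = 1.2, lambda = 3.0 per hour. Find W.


W = L / lambda = 1.2 / 3.0 = 0.4 hours

0.4 hours


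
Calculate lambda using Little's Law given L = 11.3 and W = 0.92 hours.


lambda = L / W = 11.3 / 0.92 = 12.28 per hour

12.28 per hour


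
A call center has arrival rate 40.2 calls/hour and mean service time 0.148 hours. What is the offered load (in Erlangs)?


Offered load a = lambda * E[S] = 40.2 * 0.148 = 5.95 Erlangs

5.95 Erlangs


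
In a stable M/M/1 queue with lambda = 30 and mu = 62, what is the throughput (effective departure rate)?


For a stable queue (lambda < mu), throughput = lambda = 30 per hour

30 per hour


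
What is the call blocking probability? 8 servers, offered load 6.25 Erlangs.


B(N,A) = (A^N/N!) / sum(A^k/k!, k=0..N) with N=8, A=6.25 = 0.1359

0.1359


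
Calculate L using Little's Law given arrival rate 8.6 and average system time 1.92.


L = lambda * W = 8.6 * 1.92 = 16.51

16.51


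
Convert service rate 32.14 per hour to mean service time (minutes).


Mean service time = 60/mu = 60/32.14 = 1.87 minutes

1.87 minutes


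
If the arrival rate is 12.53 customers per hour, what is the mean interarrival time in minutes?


Mean interarrival time = 60/lambda = 60/12.53 = 4.79 minutes

4.79 minutes


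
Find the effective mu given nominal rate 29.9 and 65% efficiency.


Effective rate = mu * efficiency = 29.9 * 0.65 = 19.44 per hour

19.44 per hour


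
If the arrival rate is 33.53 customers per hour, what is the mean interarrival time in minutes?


Mean interarrival time = 60/lambda = 60/33.53 = 1.79 minutes

1.79 minutes


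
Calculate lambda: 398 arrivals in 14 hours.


lambda = total arrivals / time = 398 / 14 = 28.43 per hour

28.43 per hour


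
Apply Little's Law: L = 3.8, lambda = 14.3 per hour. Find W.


W = L / lambda = 3.8 / 14.3 = 0.2657 hours

0.2657 hours


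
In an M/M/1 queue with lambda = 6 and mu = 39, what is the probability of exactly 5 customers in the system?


rho = 6/39; P(n) = (1-rho)*rho^n = (1-6/39)*(6/39)^5 = 0.0001

0.0001


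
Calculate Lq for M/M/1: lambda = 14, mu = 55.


rho = 14/55; Lq = rho^2/(1-rho) = 0.09

0.09


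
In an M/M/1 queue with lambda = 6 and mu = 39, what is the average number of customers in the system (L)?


rho = 6/39; L = rho/(1-rho) = 0.18

0.18


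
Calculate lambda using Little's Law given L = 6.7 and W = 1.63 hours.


lambda = L / W = 6.7 / 1.63 = 4.11 per hour

4.11 per hour


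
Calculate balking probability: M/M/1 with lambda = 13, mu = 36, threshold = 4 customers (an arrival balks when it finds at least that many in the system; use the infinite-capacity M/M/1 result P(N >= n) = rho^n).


P(N >= 4) = rho^4 = (13/36)^4 = 0.017

0.017


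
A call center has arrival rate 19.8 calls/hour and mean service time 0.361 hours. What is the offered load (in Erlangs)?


Offered load a = lambda * E[S] = 19.8 * 0.361 = 7.15 Erlangs

7.15 Erlangs


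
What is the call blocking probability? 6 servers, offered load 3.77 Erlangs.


B(N,A) = (A^N/N!) / sum(A^k/k!, k=0..N) with N=6, A=3.77 = 0.1008

0.1008


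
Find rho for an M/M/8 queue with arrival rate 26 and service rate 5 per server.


rho = lambda/(c*mu) = 26/(8*5) = 0.65

0.65


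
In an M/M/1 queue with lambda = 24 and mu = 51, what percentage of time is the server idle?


Idle fraction = (1 - rho) * 100 = (1 - 24/51) * 100 = 52.9%

52.9%


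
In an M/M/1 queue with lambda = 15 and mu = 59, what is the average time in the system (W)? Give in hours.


W = 1/(mu - lambda) = 1/(59 - 15) = 0.0227 hours

0.0227 hours


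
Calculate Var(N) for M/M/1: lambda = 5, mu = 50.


rho = 5/50; Var(N) = rho/(1-rho)^2 = 0.12

0.12


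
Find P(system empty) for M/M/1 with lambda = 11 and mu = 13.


P0 = 1 - rho = 1 - 11/13 = 0.1538

0.1538


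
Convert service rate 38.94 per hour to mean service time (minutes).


Mean service time = 60/mu = 60/38.94 = 1.54 minutes

1.54 minutes


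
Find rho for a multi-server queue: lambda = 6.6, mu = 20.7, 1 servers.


rho = lambda / (c * mu) = 6.6 / (1 * 20.7) = 0.3188

0.3188


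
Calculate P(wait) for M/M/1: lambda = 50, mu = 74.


P(wait) = rho = lambda/mu = 50/74 = 0.6757

0.6757


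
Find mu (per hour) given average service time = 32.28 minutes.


mu = 60 / avg_service_time = 60 / 32.28 = 1.86 per hour

1.86 per hour


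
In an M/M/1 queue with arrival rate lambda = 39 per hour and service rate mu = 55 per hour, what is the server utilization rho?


rho = lambda/mu = 39/55 = 0.7091

0.7091


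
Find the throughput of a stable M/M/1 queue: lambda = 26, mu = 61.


For a stable queue (lambda < mu), throughput = lambda = 26 per hour

26 per hour


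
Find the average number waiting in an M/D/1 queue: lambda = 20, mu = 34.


M/D/1: Lq = rho^2 / (2*(1-rho)) where rho = 20/34; Lq = 0.42

0.42


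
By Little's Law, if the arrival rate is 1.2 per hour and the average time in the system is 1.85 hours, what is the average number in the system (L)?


L = lambda * W = 1.2 * 1.85 = 2.22

2.22


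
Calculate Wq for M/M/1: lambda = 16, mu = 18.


rho = 16/18; Wq = rho/(mu - lambda) = 0.4444 hours

0.4444 hours


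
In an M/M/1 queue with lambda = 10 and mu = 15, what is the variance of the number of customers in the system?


rho = 10/15; Var(N) = rho/(1-rho)^2 = 6.0

6.0


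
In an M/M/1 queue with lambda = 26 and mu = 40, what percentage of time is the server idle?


Idle fraction = (1 - rho) * 100 = (1 - 26/40) * 100 = 35.0%

35.0%


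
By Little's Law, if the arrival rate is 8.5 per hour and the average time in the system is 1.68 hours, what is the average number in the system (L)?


L = lambda * W = 8.5 * 1.68 = 14.28

14.28


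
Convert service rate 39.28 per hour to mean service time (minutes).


Mean service time = 60/mu = 60/39.28 = 1.53 minutes

1.53 minutes


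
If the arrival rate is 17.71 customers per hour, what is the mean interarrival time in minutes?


Mean interarrival time = 60/lambda = 60/17.71 = 3.39 minutes

3.39 minutes


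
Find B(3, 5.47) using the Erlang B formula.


B(N,A) = (A^N/N!) / sum(A^k/k!, k=0..N) with N=3, A=5.47 = 0.56

0.56


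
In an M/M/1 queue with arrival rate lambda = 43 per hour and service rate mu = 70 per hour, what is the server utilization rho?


rho = lambda/mu = 43/70 = 0.6143

0.6143


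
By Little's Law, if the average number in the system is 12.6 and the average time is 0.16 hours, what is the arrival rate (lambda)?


lambda = L / W = 12.6 / 0.16 = 78.75 per hour

78.75 per hour


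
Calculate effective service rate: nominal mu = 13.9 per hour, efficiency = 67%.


Effective rate = mu * efficiency = 13.9 * 0.67 = 9.31 per hour

9.31 per hour


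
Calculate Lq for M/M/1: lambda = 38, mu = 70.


rho = 38/70; Lq = rho^2/(1-rho) = 0.64

0.64


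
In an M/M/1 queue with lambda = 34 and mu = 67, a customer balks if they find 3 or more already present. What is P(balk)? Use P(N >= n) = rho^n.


P(N >= 3) = rho^3 = (34/67)^3 = 0.1307

0.1307


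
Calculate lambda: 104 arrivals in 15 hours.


lambda = total arrivals / time = 104 / 15 = 6.93 per hour

6.93 per hour


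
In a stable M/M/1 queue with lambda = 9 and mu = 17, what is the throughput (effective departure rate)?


For a stable queue (lambda < mu), throughput = lambda = 9 per hour

9 per hour


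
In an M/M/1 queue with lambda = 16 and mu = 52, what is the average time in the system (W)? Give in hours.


W = 1/(mu - lambda) = 1/(52 - 16) = 0.0278 hours

0.0278 hours


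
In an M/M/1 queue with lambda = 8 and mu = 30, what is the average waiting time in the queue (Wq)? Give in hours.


rho = 8/30; Wq = rho/(mu - lambda) = 0.0121 hours

0.0121 hours


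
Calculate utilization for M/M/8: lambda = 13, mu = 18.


rho = lambda/(c*mu) = 13/(8*18) = 0.0903

0.0903


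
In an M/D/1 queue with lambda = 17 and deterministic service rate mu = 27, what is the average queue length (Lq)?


M/D/1: Lq = rho^2 / (2*(1-rho)) where rho = 17/27; Lq = 0.54

0.54


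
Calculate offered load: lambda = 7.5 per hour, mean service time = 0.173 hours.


Offered load a = lambda * E[S] = 7.5 * 0.173 = 1.3 Erlangs

1.3 Erlangs


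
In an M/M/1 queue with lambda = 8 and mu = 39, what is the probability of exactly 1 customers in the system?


rho = 8/39; P(n) = (1-rho)*rho^n = (1-8/39)*(8/39)^1 = 0.1631

0.1631


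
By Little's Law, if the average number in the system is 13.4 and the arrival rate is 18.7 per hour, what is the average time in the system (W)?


W = L / lambda = 13.4 / 18.7 = 0.7166 hours

0.7166 hours


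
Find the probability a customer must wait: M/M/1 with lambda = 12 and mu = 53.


P(wait) = rho = lambda/mu = 12/53 = 0.2264

0.2264


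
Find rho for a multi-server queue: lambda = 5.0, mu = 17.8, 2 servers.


rho = lambda / (c * mu) = 5.0 / (2 * 17.8) = 0.1404

0.1404


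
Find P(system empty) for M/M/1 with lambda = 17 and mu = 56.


P0 = 1 - rho = 1 - 17/56 = 0.6964

0.6964


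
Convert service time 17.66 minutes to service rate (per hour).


mu = 60 / avg_service_time = 60 / 17.66 = 3.4 per hour

3.4 per hour


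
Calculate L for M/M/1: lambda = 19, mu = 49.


rho = 19/49; L = rho/(1-rho) = 0.63

0.63


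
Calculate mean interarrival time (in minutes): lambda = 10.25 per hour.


Mean interarrival time = 60/lambda = 60/10.25 = 5.85 minutes

5.85 minutes


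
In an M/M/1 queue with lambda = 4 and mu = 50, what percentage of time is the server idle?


Idle fraction = (1 - rho) * 100 = (1 - 4/50) * 100 = 92.0%

92.0%


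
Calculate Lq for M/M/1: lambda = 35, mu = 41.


rho = 35/41; Lq = rho^2/(1-rho) = 4.98

4.98


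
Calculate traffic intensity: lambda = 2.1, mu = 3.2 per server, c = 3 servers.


rho = lambda / (c * mu) = 2.1 / (3 * 3.2) = 0.2188

0.2188


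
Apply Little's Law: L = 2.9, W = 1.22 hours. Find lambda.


lambda = L / W = 2.9 / 1.22 = 2.38 per hour

2.38 per hour


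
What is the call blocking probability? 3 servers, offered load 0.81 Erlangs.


B(N,A) = (A^N/N!) / sum(A^k/k!, k=0..N) with N=3, A=0.81 = 0.0398

0.0398


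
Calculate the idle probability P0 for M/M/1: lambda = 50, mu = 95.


P0 = 1 - rho = 1 - 50/95 = 0.4737

0.4737


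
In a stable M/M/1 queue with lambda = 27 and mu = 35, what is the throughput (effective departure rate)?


For a stable queue (lambda < mu), throughput = lambda = 27 per hour

27 per hour


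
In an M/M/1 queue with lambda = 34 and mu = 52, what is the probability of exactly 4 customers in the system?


rho = 34/52; P(n) = (1-rho)*rho^n = (1-34/52)*(34/52)^4 = 0.0633

0.0633


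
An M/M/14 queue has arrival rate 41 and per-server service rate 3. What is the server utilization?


rho = lambda/(c*mu) = 41/(14*3) = 0.9762

0.9762


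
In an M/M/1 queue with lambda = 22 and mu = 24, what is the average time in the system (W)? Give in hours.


W = 1/(mu - lambda) = 1/(24 - 22) = 0.5 hours

0.5 hours


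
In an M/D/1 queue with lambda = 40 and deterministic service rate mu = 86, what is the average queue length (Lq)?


M/D/1: Lq = rho^2 / (2*(1-rho)) where rho = 40/86; Lq = 0.2

0.2


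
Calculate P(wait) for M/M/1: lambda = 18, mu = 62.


P(wait) = rho = lambda/mu = 18/62 = 0.2903

0.2903


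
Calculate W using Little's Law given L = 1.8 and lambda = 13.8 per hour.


W = L / lambda = 1.8 / 13.8 = 0.1304 hours

0.1304 hours


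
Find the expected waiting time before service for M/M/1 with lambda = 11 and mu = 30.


rho = 11/30; Wq = rho/(mu - lambda) = 0.0193 hours

0.0193 hours


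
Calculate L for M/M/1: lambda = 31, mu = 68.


rho = 31/68; L = rho/(1-rho) = 0.84

0.84


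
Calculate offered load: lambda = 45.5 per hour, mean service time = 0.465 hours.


Offered load a = lambda * E[S] = 45.5 * 0.465 = 21.16 Erlangs

21.16 Erlangs


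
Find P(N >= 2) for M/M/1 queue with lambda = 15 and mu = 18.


P(N >= 2) = rho^2 = (15/18)^2 = 0.6944

0.6944


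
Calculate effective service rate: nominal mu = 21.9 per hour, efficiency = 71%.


Effective rate = mu * efficiency = 21.9 * 0.71 = 15.55 per hour

15.55 per hour


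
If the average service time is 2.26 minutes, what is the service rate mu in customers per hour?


mu = 60 / avg_service_time = 60 / 2.26 = 26.55 per hour

26.55 per hour


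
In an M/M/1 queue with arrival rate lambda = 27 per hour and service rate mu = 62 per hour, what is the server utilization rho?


rho = lambda/mu = 27/62 = 0.4355

0.4355


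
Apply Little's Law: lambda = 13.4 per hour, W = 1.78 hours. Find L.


L = lambda * W = 13.4 * 1.78 = 23.85

23.85


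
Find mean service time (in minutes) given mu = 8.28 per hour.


Mean service time = 60/mu = 60/8.28 = 7.25 minutes

7.25 minutes


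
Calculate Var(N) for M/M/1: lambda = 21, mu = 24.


rho = 21/24; Var(N) = rho/(1-rho)^2 = 56.0

56.0


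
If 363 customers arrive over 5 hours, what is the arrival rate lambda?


lambda = total arrivals / time = 363 / 5 = 72.6 per hour

72.6 per hour


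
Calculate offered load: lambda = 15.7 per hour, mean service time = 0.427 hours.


Offered load a = lambda * E[S] = 15.7 * 0.427 = 6.7 Erlangs

6.7 Erlangs


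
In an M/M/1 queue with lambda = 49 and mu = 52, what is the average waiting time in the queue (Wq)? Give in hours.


rho = 49/52; Wq = rho/(mu - lambda) = 0.3141 hours

0.3141 hours


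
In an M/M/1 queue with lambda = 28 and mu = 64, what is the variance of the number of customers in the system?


rho = 28/64; Var(N) = rho/(1-rho)^2 = 1.38

1.38


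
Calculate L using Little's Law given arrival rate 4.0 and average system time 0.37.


L = lambda * W = 4.0 * 0.37 = 1.48

1.48


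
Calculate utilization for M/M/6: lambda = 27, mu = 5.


rho = lambda/(c*mu) = 27/(6*5) = 0.9

0.9


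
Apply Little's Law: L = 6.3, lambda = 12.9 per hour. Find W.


W = L / lambda = 6.3 / 12.9 = 0.4884 hours

0.4884 hours


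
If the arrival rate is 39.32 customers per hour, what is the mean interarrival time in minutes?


Mean interarrival time = 60/lambda = 60/39.32 = 1.53 minutes

1.53 minutes


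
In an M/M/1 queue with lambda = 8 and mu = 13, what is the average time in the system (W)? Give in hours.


W = 1/(mu - lambda) = 1/(13 - 8) = 0.2 hours

0.2 hours


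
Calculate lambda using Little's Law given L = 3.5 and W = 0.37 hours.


lambda = L / W = 3.5 / 0.37 = 9.46 per hour

9.46 per hour


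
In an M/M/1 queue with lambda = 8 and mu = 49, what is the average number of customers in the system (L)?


rho = 8/49; L = rho/(1-rho) = 0.2

0.2


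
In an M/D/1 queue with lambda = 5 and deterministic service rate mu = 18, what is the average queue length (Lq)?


M/D/1: Lq = rho^2 / (2*(1-rho)) where rho = 5/18; Lq = 0.05

0.05


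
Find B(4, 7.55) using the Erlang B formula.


B(N,A) = (A^N/N!) / sum(A^k/k!, k=0..N) with N=4, A=7.55 = 0.5545

0.5545


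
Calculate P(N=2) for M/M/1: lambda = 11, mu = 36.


rho = 11/36; P(n) = (1-rho)*rho^n = (1-11/36)*(11/36)^2 = 0.0648

0.0648


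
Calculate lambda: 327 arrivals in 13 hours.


lambda = total arrivals / time = 327 / 13 = 25.15 per hour

25.15 per hour


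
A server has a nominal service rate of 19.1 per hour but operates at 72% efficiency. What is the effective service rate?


Effective rate = mu * efficiency = 19.1 * 0.72 = 13.75 per hour

13.75 per hour


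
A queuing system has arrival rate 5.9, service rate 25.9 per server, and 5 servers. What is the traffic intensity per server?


rho = lambda / (c * mu) = 5.9 / (5 * 25.9) = 0.0456

0.0456


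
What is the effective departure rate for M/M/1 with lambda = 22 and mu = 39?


For a stable queue (lambda < mu), throughput = lambda = 22 per hour

22 per hour


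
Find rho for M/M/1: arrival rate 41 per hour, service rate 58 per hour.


rho = lambda/mu = 41/58 = 0.7069

0.7069


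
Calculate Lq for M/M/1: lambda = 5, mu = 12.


rho = 5/12; Lq = rho^2/(1-rho) = 0.3

0.3


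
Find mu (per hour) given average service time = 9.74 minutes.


mu = 60 / avg_service_time = 60 / 9.74 = 6.16 per hour

6.16 per hour


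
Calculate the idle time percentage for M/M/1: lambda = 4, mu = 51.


Idle fraction = (1 - rho) * 100 = (1 - 4/51) * 100 = 92.2%

92.2%


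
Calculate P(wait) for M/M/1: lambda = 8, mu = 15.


P(wait) = rho = lambda/mu = 8/15 = 0.5333

0.5333


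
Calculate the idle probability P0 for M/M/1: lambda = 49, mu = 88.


P0 = 1 - rho = 1 - 49/88 = 0.4432

0.4432


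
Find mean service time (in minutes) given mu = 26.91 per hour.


Mean service time = 60/mu = 60/26.91 = 2.23 minutes

2.23 minutes


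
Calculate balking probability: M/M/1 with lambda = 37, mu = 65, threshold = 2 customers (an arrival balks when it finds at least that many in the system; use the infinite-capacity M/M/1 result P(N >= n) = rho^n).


P(N >= 2) = rho^2 = (37/65)^2 = 0.324

0.324


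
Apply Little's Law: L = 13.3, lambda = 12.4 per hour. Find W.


W = L / lambda = 13.3 / 12.4 = 1.0726 hours

1.0726 hours


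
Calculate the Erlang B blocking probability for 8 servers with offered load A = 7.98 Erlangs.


B(N,A) = (A^N/N!) / sum(A^k/k!, k=0..N) with N=8, A=7.98 = 0.2345

0.2345


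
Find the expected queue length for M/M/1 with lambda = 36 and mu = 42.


rho = 36/42; Lq = rho^2/(1-rho) = 5.14

5.14


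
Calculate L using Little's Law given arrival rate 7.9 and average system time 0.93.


L = lambda * W = 7.9 * 0.93 = 7.35

7.35


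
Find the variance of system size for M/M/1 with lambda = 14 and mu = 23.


rho = 14/23; Var(N) = rho/(1-rho)^2 = 3.98

3.98


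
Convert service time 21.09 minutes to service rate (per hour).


mu = 60 / avg_service_time = 60 / 21.09 = 2.84 per hour

2.84 per hour


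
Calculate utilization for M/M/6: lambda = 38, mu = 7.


rho = lambda/(c*mu) = 38/(6*7) = 0.9048

0.9048


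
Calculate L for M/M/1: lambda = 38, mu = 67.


rho = 38/67; L = rho/(1-rho) = 1.31

1.31


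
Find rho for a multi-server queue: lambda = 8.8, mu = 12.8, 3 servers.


rho = lambda / (c * mu) = 8.8 / (3 * 12.8) = 0.2292

0.2292


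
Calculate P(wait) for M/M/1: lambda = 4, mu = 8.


P(wait) = rho = lambda/mu = 4/8 = 0.5

0.5


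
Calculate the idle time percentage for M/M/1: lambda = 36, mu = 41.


Idle fraction = (1 - rho) * 100 = (1 - 36/41) * 100 = 12.2%

12.2%


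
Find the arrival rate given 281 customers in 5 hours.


lambda = total arrivals / time = 281 / 5 = 56.2 per hour

56.2 per hour


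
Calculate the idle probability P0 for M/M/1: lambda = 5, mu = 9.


P0 = 1 - rho = 1 - 5/9 = 0.4444

0.4444


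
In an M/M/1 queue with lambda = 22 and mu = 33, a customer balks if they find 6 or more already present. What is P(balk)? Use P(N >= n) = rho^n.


P(N >= 6) = rho^6 = (22/33)^6 = 0.0878

0.0878


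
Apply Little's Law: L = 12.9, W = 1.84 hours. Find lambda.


lambda = L / W = 12.9 / 1.84 = 7.01 per hour

7.01 per hour


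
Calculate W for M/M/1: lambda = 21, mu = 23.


W = 1/(mu - lambda) = 1/(23 - 21) = 0.5 hours

0.5 hours


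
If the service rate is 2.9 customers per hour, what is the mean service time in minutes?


Mean service time = 60/mu = 60/2.9 = 20.69 minutes

20.69 minutes


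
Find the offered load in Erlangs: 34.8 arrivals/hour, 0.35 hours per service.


Offered load a = lambda * E[S] = 34.8 * 0.35 = 12.18 Erlangs

12.18 Erlangs


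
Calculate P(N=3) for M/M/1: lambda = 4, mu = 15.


rho = 4/15; P(n) = (1-rho)*rho^n = (1-4/15)*(4/15)^3 = 0.0139

0.0139


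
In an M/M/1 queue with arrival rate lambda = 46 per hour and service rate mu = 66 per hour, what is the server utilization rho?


rho = lambda/mu = 46/66 = 0.697

0.697


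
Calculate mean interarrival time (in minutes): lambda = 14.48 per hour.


Mean interarrival time = 60/lambda = 60/14.48 = 4.14 minutes

4.14 minutes


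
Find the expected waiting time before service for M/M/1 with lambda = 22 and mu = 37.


rho = 22/37; Wq = rho/(mu - lambda) = 0.0396 hours

0.0396 hours


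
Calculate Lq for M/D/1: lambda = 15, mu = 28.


M/D/1: Lq = rho^2 / (2*(1-rho)) where rho = 15/28; Lq = 0.31

0.31


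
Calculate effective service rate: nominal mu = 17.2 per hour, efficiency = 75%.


Effective rate = mu * efficiency = 17.2 * 0.75 = 12.9 per hour

12.9 per hour


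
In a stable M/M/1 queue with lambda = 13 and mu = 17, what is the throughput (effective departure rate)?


For a stable queue (lambda < mu), throughput = lambda = 13 per hour

13 per hour


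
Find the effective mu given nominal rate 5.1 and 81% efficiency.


Effective rate = mu * efficiency = 5.1 * 0.81 = 4.13 per hour

4.13 per hour


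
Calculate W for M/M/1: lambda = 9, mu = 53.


W = 1/(mu - lambda) = 1/(53 - 9) = 0.0227 hours

0.0227 hours


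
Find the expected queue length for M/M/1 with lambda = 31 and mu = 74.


rho = 31/74; Lq = rho^2/(1-rho) = 0.3

0.3


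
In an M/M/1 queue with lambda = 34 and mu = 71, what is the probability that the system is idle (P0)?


P0 = 1 - rho = 1 - 34/71 = 0.5211

0.5211


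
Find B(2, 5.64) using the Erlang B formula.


B(N,A) = (A^N/N!) / sum(A^k/k!, k=0..N) with N=2, A=5.64 = 0.7055

0.7055


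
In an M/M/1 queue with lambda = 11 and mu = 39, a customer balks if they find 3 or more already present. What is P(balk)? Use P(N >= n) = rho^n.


P(N >= 3) = rho^3 = (11/39)^3 = 0.0224

0.0224


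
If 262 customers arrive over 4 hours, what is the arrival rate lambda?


lambda = total arrivals / time = 262 / 4 = 65.5 per hour

65.5 per hour


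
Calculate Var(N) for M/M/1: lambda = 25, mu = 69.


rho = 25/69; Var(N) = rho/(1-rho)^2 = 0.89

0.89


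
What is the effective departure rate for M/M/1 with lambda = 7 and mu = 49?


For a stable queue (lambda < mu), throughput = lambda = 7 per hour

7 per hour


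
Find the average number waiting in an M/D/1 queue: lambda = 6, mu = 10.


M/D/1: Lq = rho^2 / (2*(1-rho)) where rho = 6/10; Lq = 0.45

0.45


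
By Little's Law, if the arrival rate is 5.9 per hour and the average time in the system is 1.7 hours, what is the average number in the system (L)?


L = lambda * W = 5.9 * 1.7 = 10.03

10.03


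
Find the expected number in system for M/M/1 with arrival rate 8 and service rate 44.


rho = 8/44; L = rho/(1-rho) = 0.22

0.22


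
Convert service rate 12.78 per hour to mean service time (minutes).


Mean service time = 60/mu = 60/12.78 = 4.69 minutes

4.69 minutes


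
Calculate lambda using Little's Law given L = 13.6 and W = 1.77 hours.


lambda = L / W = 13.6 / 1.77 = 7.68 per hour

7.68 per hour


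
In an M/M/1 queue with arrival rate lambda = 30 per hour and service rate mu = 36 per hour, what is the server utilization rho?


rho = lambda/mu = 30/36 = 0.8333

0.8333


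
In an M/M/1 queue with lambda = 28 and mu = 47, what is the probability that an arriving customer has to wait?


P(wait) = rho = lambda/mu = 28/47 = 0.5957

0.5957


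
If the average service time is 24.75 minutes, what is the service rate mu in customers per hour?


mu = 60 / avg_service_time = 60 / 24.75 = 2.42 per hour

2.42 per hour


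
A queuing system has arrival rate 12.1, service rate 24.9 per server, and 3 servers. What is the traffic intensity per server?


rho = lambda / (c * mu) = 12.1 / (3 * 24.9) = 0.162

0.162


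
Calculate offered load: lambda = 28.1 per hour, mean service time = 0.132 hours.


Offered load a = lambda * E[S] = 28.1 * 0.132 = 3.71 Erlangs

3.71 Erlangs


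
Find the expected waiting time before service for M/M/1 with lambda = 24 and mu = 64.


rho = 24/64; Wq = rho/(mu - lambda) = 0.0094 hours

0.0094 hours


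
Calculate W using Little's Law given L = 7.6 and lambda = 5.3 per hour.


W = L / lambda = 7.6 / 5.3 = 1.434 hours

1.434 hours


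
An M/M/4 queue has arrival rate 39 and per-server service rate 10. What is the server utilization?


rho = lambda/(c*mu) = 39/(4*10) = 0.975

0.975


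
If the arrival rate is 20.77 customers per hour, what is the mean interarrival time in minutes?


Mean interarrival time = 60/lambda = 60/20.77 = 2.89 minutes

2.89 minutes


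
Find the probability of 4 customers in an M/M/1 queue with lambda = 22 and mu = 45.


rho = 22/45; P(n) = (1-rho)*rho^n = (1-22/45)*(22/45)^4 = 0.0292

0.0292


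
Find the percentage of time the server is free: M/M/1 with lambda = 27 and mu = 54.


Idle fraction = (1 - rho) * 100 = (1 - 27/54) * 100 = 50.0%

50.0%


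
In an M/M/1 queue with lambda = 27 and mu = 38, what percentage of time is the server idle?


Idle fraction = (1 - rho) * 100 = (1 - 27/38) * 100 = 28.9%

28.9%


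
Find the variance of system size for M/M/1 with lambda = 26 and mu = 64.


rho = 26/64; Var(N) = rho/(1-rho)^2 = 1.15

1.15


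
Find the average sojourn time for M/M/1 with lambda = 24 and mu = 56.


W = 1/(mu - lambda) = 1/(56 - 24) = 0.0313 hours

0.0313 hours


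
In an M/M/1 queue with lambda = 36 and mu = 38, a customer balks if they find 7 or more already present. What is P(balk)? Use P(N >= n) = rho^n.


P(N >= 7) = rho^7 = (36/38)^7 = 0.6849

0.6849


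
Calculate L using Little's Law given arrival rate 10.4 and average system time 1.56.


L = lambda * W = 10.4 * 1.56 = 16.22

16.22


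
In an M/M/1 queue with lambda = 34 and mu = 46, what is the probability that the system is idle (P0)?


P0 = 1 - rho = 1 - 34/46 = 0.2609

0.2609


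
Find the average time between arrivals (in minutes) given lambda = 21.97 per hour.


Mean interarrival time = 60/lambda = 60/21.97 = 2.73 minutes

2.73 minutes


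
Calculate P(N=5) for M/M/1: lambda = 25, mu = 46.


rho = 25/46; P(n) = (1-rho)*rho^n = (1-25/46)*(25/46)^5 = 0.0216

0.0216


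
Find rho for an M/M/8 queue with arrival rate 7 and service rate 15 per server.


rho = lambda/(c*mu) = 7/(8*15) = 0.0583

0.0583


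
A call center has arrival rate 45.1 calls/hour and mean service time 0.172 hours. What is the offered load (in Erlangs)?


Offered load a = lambda * E[S] = 45.1 * 0.172 = 7.76 Erlangs

7.76 Erlangs


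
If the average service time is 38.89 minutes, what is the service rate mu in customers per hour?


mu = 60 / avg_service_time = 60 / 38.89 = 1.54 per hour

1.54 per hour


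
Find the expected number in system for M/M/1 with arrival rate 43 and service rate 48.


rho = 43/48; L = rho/(1-rho) = 8.6

8.6


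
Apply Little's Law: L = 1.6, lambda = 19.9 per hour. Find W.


W = L / lambda = 1.6 / 19.9 = 0.0804 hours

0.0804 hours


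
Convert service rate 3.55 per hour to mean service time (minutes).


Mean service time = 60/mu = 60/3.55 = 16.9 minutes

16.9 minutes


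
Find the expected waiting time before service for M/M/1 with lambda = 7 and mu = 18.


rho = 7/18; Wq = rho/(mu - lambda) = 0.0354 hours

0.0354 hours


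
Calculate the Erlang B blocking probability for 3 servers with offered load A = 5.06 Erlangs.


B(N,A) = (A^N/N!) / sum(A^k/k!, k=0..N) with N=3, A=5.06 = 0.5337

0.5337


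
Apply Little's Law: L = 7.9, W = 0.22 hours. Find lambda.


lambda = L / W = 7.9 / 0.22 = 35.91 per hour

35.91 per hour


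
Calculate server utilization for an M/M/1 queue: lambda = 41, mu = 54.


rho = lambda/mu = 41/54 = 0.7593

0.7593


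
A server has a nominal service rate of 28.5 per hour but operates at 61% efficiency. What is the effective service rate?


Effective rate = mu * efficiency = 28.5 * 0.61 = 17.39 per hour

17.39 per hour


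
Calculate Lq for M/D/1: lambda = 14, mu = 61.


M/D/1: Lq = rho^2 / (2*(1-rho)) where rho = 14/61; Lq = 0.03

0.03


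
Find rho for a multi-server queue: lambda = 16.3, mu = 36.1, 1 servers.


rho = lambda / (c * mu) = 16.3 / (1 * 36.1) = 0.4515

0.4515


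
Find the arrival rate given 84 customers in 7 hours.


lambda = total arrivals / time = 84 / 7 = 12.0 per hour

12.0 per hour


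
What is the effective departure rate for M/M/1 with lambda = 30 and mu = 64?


For a stable queue (lambda < mu), throughput = lambda = 30 per hour

30 per hour


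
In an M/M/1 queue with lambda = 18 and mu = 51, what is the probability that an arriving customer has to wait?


P(wait) = rho = lambda/mu = 18/51 = 0.3529

0.3529


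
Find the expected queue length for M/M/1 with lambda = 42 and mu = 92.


rho = 42/92; Lq = rho^2/(1-rho) = 0.38

0.38


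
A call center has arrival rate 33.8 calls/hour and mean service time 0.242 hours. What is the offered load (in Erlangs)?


Offered load a = lambda * E[S] = 33.8 * 0.242 = 8.18 Erlangs

8.18 Erlangs


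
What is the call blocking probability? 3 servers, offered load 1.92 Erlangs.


B(N,A) = (A^N/N!) / sum(A^k/k!, k=0..N) with N=3, A=1.92 = 0.1985

0.1985


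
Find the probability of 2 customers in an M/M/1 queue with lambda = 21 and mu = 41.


rho = 21/41; P(n) = (1-rho)*rho^n = (1-21/41)*(21/41)^2 = 0.128

0.128


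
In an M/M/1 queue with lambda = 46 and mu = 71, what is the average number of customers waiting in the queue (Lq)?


rho = 46/71; Lq = rho^2/(1-rho) = 1.19

1.19


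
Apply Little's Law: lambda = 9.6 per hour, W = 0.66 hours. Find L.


L = lambda * W = 9.6 * 0.66 = 6.34

6.34


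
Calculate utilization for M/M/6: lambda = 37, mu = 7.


rho = lambda/(c*mu) = 37/(6*7) = 0.881

0.881


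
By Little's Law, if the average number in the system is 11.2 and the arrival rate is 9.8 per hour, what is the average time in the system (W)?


W = L / lambda = 11.2 / 9.8 = 1.1429 hours

1.1429 hours


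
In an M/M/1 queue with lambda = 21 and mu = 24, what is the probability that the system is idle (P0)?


P0 = 1 - rho = 1 - 21/24 = 0.125

0.125


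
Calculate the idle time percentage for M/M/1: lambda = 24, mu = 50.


Idle fraction = (1 - rho) * 100 = (1 - 24/50) * 100 = 52.0%

52.0%


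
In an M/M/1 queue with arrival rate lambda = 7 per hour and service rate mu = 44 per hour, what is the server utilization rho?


rho = lambda/mu = 7/44 = 0.1591

0.1591


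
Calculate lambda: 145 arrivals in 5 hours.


lambda = total arrivals / time = 145 / 5 = 29.0 per hour

29.0 per hour


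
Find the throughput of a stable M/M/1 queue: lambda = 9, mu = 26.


For a stable queue (lambda < mu), throughput = lambda = 9 per hour

9 per hour


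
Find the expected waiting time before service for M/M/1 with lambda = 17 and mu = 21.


rho = 17/21; Wq = rho/(mu - lambda) = 0.2024 hours

0.2024 hours


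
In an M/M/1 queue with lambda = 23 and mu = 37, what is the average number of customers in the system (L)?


rho = 23/37; L = rho/(1-rho) = 1.64

1.64


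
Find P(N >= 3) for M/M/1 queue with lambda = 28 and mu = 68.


P(N >= 3) = rho^3 = (28/68)^3 = 0.0698

0.0698


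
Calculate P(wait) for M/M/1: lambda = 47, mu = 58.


P(wait) = rho = lambda/mu = 47/58 = 0.8103

0.8103


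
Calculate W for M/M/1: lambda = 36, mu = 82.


W = 1/(mu - lambda) = 1/(82 - 36) = 0.0217 hours

0.0217 hours


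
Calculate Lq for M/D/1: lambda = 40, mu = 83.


M/D/1: Lq = rho^2 / (2*(1-rho)) where rho = 40/83; Lq = 0.22

0.22


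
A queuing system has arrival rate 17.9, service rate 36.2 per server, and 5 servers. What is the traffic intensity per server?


rho = lambda / (c * mu) = 17.9 / (5 * 36.2) = 0.0989

0.0989


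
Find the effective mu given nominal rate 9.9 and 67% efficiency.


Effective rate = mu * efficiency = 9.9 * 0.67 = 6.63 per hour

6.63 per hour


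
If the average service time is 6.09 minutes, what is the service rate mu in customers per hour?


mu = 60 / avg_service_time = 60 / 6.09 = 9.85 per hour

9.85 per hour


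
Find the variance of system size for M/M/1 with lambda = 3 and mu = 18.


rho = 3/18; Var(N) = rho/(1-rho)^2 = 0.24

0.24


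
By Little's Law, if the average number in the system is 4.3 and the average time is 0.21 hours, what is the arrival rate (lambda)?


lambda = L / W = 4.3 / 0.21 = 20.48 per hour

20.48 per hour


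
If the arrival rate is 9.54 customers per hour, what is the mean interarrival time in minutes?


Mean interarrival time = 60/lambda = 60/9.54 = 6.29 minutes

6.29 minutes


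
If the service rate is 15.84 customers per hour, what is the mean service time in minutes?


Mean service time = 60/mu = 60/15.84 = 3.79 minutes

3.79 minutes


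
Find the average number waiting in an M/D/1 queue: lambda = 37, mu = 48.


M/D/1: Lq = rho^2 / (2*(1-rho)) where rho = 37/48; Lq = 1.3

1.3


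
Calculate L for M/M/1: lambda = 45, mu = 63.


rho = 45/63; L = rho/(1-rho) = 2.5

2.5


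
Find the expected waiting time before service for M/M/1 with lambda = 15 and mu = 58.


rho = 15/58; Wq = rho/(mu - lambda) = 0.006 hours

0.006 hours


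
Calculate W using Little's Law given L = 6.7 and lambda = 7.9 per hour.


W = L / lambda = 6.7 / 7.9 = 0.8481 hours

0.8481 hours


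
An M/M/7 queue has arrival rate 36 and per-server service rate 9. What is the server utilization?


rho = lambda/(c*mu) = 36/(7*9) = 0.5714

0.5714


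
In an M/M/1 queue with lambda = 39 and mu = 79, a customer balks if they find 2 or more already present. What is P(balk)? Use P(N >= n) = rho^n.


P(N >= 2) = rho^2 = (39/79)^2 = 0.2437

0.2437


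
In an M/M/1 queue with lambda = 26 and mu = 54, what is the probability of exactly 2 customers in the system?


rho = 26/54; P(n) = (1-rho)*rho^n = (1-26/54)*(26/54)^2 = 0.1202

0.1202


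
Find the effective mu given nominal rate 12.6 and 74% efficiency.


Effective rate = mu * efficiency = 12.6 * 0.74 = 9.32 per hour

9.32 per hour


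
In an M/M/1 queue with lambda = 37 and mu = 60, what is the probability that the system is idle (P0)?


P0 = 1 - rho = 1 - 37/60 = 0.3833

0.3833


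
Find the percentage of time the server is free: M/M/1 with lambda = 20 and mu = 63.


Idle fraction = (1 - rho) * 100 = (1 - 20/63) * 100 = 68.3%

68.3%


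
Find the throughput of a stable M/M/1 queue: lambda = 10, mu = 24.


For a stable queue (lambda < mu), throughput = lambda = 10 per hour

10 per hour


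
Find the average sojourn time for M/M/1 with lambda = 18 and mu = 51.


W = 1/(mu - lambda) = 1/(51 - 18) = 0.0303 hours

0.0303 hours


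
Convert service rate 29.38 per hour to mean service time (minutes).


Mean service time = 60/mu = 60/29.38 = 2.04 minutes

2.04 minutes


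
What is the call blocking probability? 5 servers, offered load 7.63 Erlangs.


B(N,A) = (A^N/N!) / sum(A^k/k!, k=0..N) with N=5, A=7.63 = 0.46

0.46


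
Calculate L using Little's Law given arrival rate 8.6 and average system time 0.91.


L = lambda * W = 8.6 * 0.91 = 7.83

7.83


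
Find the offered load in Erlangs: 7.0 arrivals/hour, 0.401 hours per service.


Offered load a = lambda * E[S] = 7.0 * 0.401 = 2.81 Erlangs

2.81 Erlangs


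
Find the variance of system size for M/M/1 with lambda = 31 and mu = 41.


rho = 31/41; Var(N) = rho/(1-rho)^2 = 12.71

12.71


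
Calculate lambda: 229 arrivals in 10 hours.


lambda = total arrivals / time = 229 / 10 = 22.9 per hour

22.9 per hour


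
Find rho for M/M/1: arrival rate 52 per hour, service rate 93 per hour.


rho = lambda/mu = 52/93 = 0.5591

0.5591


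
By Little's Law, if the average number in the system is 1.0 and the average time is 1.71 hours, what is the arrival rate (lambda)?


lambda = L / W = 1.0 / 1.71 = 0.58 per hour

0.58 per hour


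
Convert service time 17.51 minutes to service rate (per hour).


mu = 60 / avg_service_time = 60 / 17.51 = 3.43 per hour

3.43 per hour


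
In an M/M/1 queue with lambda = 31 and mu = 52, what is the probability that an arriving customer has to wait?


P(wait) = rho = lambda/mu = 31/52 = 0.5962

0.5962


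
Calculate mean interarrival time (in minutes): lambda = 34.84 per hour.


Mean interarrival time = 60/lambda = 60/34.84 = 1.72 minutes

1.72 minutes


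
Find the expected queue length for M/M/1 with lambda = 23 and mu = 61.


rho = 23/61; Lq = rho^2/(1-rho) = 0.23

0.23


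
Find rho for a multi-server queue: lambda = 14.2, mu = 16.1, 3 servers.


rho = lambda / (c * mu) = 14.2 / (3 * 16.1) = 0.294

0.294


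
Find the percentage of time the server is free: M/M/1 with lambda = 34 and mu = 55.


Idle fraction = (1 - rho) * 100 = (1 - 34/55) * 100 = 38.2%

38.2%


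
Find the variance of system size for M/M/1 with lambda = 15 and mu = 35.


rho = 15/35; Var(N) = rho/(1-rho)^2 = 1.31

1.31


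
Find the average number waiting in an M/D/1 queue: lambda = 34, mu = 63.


M/D/1: Lq = rho^2 / (2*(1-rho)) where rho = 34/63; Lq = 0.32

0.32
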